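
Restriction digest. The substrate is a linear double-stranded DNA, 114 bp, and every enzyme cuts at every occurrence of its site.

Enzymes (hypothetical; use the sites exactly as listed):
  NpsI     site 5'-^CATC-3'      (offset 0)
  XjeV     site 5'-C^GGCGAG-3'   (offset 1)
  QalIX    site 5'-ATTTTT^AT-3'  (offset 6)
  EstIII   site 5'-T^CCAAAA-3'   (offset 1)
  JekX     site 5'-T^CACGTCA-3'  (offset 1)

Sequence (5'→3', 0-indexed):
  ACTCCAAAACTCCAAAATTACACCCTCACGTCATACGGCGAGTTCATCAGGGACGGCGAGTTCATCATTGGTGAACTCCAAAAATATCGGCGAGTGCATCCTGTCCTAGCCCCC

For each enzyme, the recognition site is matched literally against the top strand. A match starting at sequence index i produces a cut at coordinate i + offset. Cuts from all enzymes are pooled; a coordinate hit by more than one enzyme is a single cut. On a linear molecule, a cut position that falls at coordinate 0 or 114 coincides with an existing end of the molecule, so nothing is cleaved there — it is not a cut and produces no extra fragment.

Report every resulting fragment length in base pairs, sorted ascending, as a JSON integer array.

[3,8,8,8,8,10,10,11,15,15,18]

Scan for sites:
  NpsI CATC/0: at [44, 62, 96] ⇒ [44, 62, 96]
  XjeV CGGCGAG/1: at [35, 53, 87] ⇒ [36, 54, 88]
  QalIX (ATTTTTAT, off=6): no sites
  EstIII TCCAAAA/1: at [2, 10, 76] ⇒ [3, 11, 77]
  JekX TCACGTCA/1: at [25] ⇒ [26]

All cut coordinates (distinct, sorted): [3, 11, 26, 36, 44, 54, 62, 77, 88, 96]

Fragment lengths:
  [0,3): 3 bp
  [3,11): 8 bp
  [11,26): 15 bp
  [26,36): 10 bp
  [36,44): 8 bp
  [44,54): 10 bp
  [54,62): 8 bp
  [62,77): 15 bp
  [77,88): 11 bp
  [88,96): 8 bp
  [96,114): 18 bp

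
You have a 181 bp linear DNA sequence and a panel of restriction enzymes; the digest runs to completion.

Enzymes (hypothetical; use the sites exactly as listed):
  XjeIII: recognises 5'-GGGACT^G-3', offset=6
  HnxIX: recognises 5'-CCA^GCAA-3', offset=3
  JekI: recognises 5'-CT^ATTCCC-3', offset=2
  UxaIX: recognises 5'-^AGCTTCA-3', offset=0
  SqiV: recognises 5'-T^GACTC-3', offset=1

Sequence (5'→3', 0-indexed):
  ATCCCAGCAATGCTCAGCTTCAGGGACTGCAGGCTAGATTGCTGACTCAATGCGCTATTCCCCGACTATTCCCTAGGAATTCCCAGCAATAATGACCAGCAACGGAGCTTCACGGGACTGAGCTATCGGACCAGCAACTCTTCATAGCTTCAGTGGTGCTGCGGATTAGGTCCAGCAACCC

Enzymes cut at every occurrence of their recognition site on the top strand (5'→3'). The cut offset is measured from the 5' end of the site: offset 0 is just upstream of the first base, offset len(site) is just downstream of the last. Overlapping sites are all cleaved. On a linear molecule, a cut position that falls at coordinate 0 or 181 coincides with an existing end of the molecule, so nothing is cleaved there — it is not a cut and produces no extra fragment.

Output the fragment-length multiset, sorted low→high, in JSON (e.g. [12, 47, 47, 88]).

Site scan:
  XjeIII GGGACTG/6: at [22, 113] ⇒ [28, 119]
  HnxIX CCAGCAA/3: at [3, 82, 95, 130, 171] ⇒ [6, 85, 98, 133, 174]
  JekI CTATTCCC/2: at [54, 65] ⇒ [56, 67]
  UxaIX AGCTTCA/0: at [15, 105, 145] ⇒ [15, 105, 145]
  SqiV TGACTC/1: at [42] ⇒ [43]

All cut coordinates (distinct, sorted): [6, 15, 28, 43, 56, 67, 85, 98, 105, 119, 133, 145, 174]

Fragments:
  [0,6): 6 bp
  [6,15): 9 bp
  [15,28): 13 bp
  [28,43): 15 bp
  [43,56): 13 bp
  [56,67): 11 bp
  [67,85): 18 bp
  [85,98): 13 bp
  [98,105): 7 bp
  [105,119): 14 bp
  [119,133): 14 bp
  [133,145): 12 bp
  [145,174): 29 bp
  [174,181): 7 bp

[6,7,7,9,11,12,13,13,13,14,14,15,18,29]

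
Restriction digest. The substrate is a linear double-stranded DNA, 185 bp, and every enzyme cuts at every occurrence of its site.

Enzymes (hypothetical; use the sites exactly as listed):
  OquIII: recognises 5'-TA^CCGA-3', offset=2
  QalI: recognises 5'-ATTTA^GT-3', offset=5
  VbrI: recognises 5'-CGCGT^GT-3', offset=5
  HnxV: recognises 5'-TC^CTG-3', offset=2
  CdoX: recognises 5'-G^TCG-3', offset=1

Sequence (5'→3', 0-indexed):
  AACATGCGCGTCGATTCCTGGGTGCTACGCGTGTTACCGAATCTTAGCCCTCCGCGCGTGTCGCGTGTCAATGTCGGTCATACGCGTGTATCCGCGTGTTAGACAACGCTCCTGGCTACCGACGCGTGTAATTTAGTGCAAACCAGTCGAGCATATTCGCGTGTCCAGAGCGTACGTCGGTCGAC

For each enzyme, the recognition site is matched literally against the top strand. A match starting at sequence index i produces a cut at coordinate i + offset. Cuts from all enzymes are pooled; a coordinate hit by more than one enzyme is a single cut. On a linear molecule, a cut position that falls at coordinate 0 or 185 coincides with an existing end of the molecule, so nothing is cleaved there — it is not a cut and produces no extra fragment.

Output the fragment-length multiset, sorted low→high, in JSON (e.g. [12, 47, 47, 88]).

[1,4,4,5,6,7,7,7,8,9,10,10,11,14,14,14,15,16,23]

Per-enzyme occurrences:
  OquIII TACCGA/2: at [34, 116] ⇒ [36, 118]
  QalI ATTTAGT/5: at [130] ⇒ [135]
  VbrI CGCGTGT/5: at [27, 54, 61, 82, 92, 122, 157] ⇒ [32, 59, 66, 87, 97, 127, 162]
  HnxV TCCTG/2: at [15, 109] ⇒ [17, 111]
  CdoX GTCG/1: at [9, 59, 72, 145, 175, 179] ⇒ [10, 60, 73, 146, 176, 180]

Pooled cuts: [10, 17, 32, 36, 59, 60, 66, 73, 87, 97, 111, 118, 127, 135, 146, 162, 176, 180]

Fragments:
  [0,10): 10 bp
  [10,17): 7 bp
  [17,32): 15 bp
  [32,36): 4 bp
  [36,59): 23 bp
  [59,60): 1 bp
  [60,66): 6 bp
  [66,73): 7 bp
  [73,87): 14 bp
  [87,97): 10 bp
  [97,111): 14 bp
  [111,118): 7 bp
  [118,127): 9 bp
  [127,135): 8 bp
  [135,146): 11 bp
  [146,162): 16 bp
  [162,176): 14 bp
  [176,180): 4 bp
  [180,185): 5 bp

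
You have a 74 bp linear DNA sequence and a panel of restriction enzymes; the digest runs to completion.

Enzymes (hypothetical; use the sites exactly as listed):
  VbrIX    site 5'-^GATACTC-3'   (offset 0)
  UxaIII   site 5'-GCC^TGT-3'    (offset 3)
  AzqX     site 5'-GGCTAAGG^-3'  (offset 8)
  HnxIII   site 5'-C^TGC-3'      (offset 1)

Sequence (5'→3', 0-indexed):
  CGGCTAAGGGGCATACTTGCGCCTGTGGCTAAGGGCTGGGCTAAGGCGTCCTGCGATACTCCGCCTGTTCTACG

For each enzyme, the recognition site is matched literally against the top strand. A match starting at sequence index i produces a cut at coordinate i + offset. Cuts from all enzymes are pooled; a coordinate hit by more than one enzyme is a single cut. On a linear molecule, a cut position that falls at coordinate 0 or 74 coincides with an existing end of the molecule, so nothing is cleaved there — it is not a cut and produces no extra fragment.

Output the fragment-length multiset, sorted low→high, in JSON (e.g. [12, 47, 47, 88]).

[3,5,9,9,11,11,12,14]

Scan for sites:
  VbrIX (GATACTC, off=0): starts [54] → cuts [54]
  UxaIII (GCCTGT, off=3): starts [20, 62] → cuts [23, 65]
  AzqX (GGCTAAGG, off=8): starts [1, 26, 38] → cuts [9, 34, 46]
  HnxIII (CTGC, off=1): starts [50] → cuts [51]

All cut coordinates (distinct, sorted): [9, 23, 34, 46, 51, 54, 65]

Fragments:
  [0,9): 9 bp
  [9,23): 14 bp
  [23,34): 11 bp
  [34,46): 12 bp
  [46,51): 5 bp
  [51,54): 3 bp
  [54,65): 11 bp
  [65,74): 9 bp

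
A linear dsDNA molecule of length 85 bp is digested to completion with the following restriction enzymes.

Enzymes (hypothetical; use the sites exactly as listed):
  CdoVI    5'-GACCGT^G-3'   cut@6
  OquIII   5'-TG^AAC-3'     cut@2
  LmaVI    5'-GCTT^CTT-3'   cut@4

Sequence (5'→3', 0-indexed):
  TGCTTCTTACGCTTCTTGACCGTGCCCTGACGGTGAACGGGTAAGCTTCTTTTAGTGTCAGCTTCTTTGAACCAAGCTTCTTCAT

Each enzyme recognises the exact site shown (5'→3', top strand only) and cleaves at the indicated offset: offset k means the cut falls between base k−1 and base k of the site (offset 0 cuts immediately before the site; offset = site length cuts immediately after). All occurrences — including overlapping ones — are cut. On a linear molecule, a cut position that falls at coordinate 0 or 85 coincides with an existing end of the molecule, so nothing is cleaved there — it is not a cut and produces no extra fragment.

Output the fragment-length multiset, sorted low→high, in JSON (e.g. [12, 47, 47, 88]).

Site scan:
  CdoVI (GACCGTG, off=6): starts [17] → cuts [23]
  OquIII (TGAAC, off=2): starts [33, 67] → cuts [35, 69]
  LmaVI (GCTTCTT, off=4): starts [1, 10, 44, 60, 75] → cuts [5, 14, 48, 64, 79]

Pooled cuts: [5, 14, 23, 35, 48, 64, 69, 79]

Fragments:
  [0,5): 5 bp
  [5,14): 9 bp
  [14,23): 9 bp
  [23,35): 12 bp
  [35,48): 13 bp
  [48,64): 16 bp
  [64,69): 5 bp
  [69,79): 10 bp
  [79,85): 6 bp

[5,5,6,9,9,10,12,13,16]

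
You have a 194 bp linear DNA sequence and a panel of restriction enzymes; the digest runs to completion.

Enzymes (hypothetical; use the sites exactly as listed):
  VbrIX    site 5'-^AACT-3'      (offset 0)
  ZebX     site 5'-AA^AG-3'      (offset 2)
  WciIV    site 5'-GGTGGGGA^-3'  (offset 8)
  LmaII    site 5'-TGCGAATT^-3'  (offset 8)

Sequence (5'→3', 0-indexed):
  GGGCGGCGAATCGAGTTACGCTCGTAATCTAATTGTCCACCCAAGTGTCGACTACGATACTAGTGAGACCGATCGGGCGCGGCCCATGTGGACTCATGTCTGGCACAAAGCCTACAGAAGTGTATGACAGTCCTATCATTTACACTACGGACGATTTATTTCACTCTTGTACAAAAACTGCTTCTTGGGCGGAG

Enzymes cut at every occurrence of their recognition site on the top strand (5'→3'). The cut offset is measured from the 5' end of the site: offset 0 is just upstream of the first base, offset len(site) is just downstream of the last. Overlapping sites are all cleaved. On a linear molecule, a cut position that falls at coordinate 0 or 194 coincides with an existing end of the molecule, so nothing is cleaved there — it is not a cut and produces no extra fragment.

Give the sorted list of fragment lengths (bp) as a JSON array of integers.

Per-enzyme occurrences:
  VbrIX AACT/0: at [175] ⇒ [175]
  ZebX AAAG/2: at [106] ⇒ [108]
  WciIV (GGTGGGGA, off=8): no sites
  LmaII (TGCGAATT, off=8): no sites

All cut coordinates (distinct, sorted): [108, 175]

Fragments:
  [0,108): 108 bp
  [108,175): 67 bp
  [175,194): 19 bp

[19,67,108]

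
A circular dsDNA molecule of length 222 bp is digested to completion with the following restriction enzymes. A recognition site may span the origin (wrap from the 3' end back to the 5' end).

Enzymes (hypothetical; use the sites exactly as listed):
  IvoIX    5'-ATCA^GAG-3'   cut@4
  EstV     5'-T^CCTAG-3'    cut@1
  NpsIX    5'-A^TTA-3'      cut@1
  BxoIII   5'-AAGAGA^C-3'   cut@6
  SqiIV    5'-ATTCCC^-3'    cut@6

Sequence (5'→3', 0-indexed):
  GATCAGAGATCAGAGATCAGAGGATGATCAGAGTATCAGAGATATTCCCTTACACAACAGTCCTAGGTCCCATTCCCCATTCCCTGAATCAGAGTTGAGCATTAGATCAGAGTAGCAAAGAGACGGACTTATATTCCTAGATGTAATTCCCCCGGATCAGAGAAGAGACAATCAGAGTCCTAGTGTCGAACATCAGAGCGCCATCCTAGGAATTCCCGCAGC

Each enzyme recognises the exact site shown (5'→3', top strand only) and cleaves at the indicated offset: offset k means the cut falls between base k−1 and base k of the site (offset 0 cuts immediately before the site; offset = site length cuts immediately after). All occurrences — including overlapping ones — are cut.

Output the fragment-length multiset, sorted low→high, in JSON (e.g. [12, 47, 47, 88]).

[4,6,7,7,7,7,8,8,8,9,9,10,10,11,11,12,12,13,14,16,16,17]

Site scan:
  IvoIX ATCAGAG/4: at [1, 8, 15, 26, 34, 87, 105, 155, 170, 191] ⇒ [5, 12, 19, 30, 38, 91, 109, 159, 174, 195]
  EstV TCCTAG/1: at [60, 134, 177, 203] ⇒ [61, 135, 178, 204]
  NpsIX ATTA/1: at [100] ⇒ [101]
  BxoIII AAGAGAC/6: at [117, 162] ⇒ [123, 168]
  SqiIV ATTCCC/6: at [43, 71, 78, 145, 211] ⇒ [49, 77, 84, 151, 217]

All cut coordinates (distinct, sorted): [5, 12, 19, 30, 38, 49, 61, 77, 84, 91, 101, 109, 123, 135, 151, 159, 168, 174, 178, 195, 204, 217]

Fragments:
  5→12: 7 bp
  12→19: 7 bp
  19→30: 11 bp
  30→38: 8 bp
  38→49: 11 bp
  49→61: 12 bp
  61→77: 16 bp
  77→84: 7 bp
  84→91: 7 bp
  91→101: 10 bp
  101→109: 8 bp
  109→123: 14 bp
  123→135: 12 bp
  135→151: 16 bp
  151→159: 8 bp
  159→168: 9 bp
  168→174: 6 bp
  174→178: 4 bp
  178→195: 17 bp
  195→204: 9 bp
  204→217: 13 bp
  217→5 (wrap): 222-217+5 = 10 bp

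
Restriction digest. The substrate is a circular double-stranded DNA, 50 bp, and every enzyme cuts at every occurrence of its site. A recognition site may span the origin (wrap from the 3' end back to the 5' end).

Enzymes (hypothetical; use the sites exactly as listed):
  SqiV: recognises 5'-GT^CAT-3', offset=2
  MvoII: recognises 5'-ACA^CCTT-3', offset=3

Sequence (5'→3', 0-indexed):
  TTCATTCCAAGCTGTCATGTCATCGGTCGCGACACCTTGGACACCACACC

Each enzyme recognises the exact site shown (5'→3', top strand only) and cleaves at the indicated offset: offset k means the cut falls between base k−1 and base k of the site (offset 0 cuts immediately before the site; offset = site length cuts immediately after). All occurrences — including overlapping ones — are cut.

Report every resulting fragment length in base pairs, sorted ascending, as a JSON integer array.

Site scan:
  SqiV (GTCAT, off=2): starts [13, 18] → cuts [15, 20]
  MvoII (ACACCTT, off=3): starts [31, 45] → cuts [34, 48]

Pooled cuts: [15, 20, 34, 48]

Fragment lengths:
  15→20: 5 bp
  20→34: 14 bp
  34→48: 14 bp
  48→15 (wrap): 50-48+15 = 17 bp

[5,14,14,17]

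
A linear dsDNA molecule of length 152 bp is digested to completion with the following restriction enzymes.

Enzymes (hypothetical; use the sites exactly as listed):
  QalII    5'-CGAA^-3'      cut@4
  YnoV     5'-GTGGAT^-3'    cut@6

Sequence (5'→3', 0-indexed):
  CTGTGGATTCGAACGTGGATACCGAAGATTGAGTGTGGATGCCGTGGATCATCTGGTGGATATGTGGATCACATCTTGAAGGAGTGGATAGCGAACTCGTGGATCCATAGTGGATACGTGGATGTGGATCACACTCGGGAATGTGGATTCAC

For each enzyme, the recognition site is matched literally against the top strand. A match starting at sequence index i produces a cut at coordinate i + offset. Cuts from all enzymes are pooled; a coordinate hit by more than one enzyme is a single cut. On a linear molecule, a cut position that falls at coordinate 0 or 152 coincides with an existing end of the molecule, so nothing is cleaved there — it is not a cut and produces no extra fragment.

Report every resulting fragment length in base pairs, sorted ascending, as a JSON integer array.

Site scan:
  QalII (CGAA, off=4): starts [9, 22, 91] → cuts [13, 26, 95]
  YnoV (GTGGAT, off=6): starts [2, 14, 34, 43, 55, 63, 83, 98, 109, 117, 123, 142] → cuts [8, 20, 40, 49, 61, 69, 89, 104, 115, 123, 129, 148]

Pooled cuts: [8, 13, 20, 26, 40, 49, 61, 69, 89, 95, 104, 115, 123, 129, 148]

Fragment lengths:
  [0,8): 8 bp
  [8,13): 5 bp
  [13,20): 7 bp
  [20,26): 6 bp
  [26,40): 14 bp
  [40,49): 9 bp
  [49,61): 12 bp
  [61,69): 8 bp
  [69,89): 20 bp
  [89,95): 6 bp
  [95,104): 9 bp
  [104,115): 11 bp
  [115,123): 8 bp
  [123,129): 6 bp
  [129,148): 19 bp
  [148,152): 4 bp

[4,5,6,6,6,7,8,8,8,9,9,11,12,14,19,20]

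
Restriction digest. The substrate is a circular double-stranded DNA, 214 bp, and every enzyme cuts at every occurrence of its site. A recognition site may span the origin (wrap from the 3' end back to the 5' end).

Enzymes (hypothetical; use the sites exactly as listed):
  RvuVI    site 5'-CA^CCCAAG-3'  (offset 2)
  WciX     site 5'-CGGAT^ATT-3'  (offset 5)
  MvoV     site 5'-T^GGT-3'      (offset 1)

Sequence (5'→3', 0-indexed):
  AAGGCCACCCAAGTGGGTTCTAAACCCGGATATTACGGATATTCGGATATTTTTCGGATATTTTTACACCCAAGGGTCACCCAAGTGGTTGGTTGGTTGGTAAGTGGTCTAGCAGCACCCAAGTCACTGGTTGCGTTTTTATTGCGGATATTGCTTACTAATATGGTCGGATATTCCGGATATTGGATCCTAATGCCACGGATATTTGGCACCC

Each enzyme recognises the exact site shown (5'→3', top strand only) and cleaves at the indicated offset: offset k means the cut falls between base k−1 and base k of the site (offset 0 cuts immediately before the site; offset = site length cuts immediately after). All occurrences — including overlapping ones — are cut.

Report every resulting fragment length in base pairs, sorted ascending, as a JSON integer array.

[4,4,4,7,7,8,8,8,9,9,9,10,11,11,11,12,15,21,22,24]

Scan for sites:
  RvuVI (CACCCAAG, off=2): starts [5, 66, 77, 115, 209] → cuts [7, 68, 79, 117, 211]
  WciX (CGGATATT, off=5): starts [26, 35, 43, 54, 144, 167, 176, 198] → cuts [31, 40, 48, 59, 149, 172, 181, 203]
  MvoV (TGGT, off=1): starts [85, 89, 93, 97, 104, 127, 163] → cuts [86, 90, 94, 98, 105, 128, 164]

All cut coordinates (distinct, sorted): [7, 31, 40, 48, 59, 68, 79, 86, 90, 94, 98, 105, 117, 128, 149, 164, 172, 181, 203, 211]

Fragment lengths:
  7→31: 24 bp
  31→40: 9 bp
  40→48: 8 bp
  48→59: 11 bp
  59→68: 9 bp
  68→79: 11 bp
  79→86: 7 bp
  86→90: 4 bp
  90→94: 4 bp
  94→98: 4 bp
  98→105: 7 bp
  105→117: 12 bp
  117→128: 11 bp
  128→149: 21 bp
  149→164: 15 bp
  164→172: 8 bp
  172→181: 9 bp
  181→203: 22 bp
  203→211: 8 bp
  211→7 (wrap): 214-211+7 = 10 bp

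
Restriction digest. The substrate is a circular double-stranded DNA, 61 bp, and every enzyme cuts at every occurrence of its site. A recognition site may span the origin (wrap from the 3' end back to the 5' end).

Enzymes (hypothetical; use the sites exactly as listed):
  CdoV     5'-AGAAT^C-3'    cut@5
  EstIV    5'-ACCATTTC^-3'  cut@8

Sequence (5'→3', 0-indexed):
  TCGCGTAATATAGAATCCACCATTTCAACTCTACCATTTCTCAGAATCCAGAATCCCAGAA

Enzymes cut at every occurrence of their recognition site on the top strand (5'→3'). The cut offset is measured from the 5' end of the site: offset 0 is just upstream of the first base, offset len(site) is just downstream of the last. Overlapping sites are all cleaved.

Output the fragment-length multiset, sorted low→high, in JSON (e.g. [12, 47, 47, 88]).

Site scan:
  CdoV AGAATC/5: at [11, 42, 49, 57] ⇒ [1, 16, 47, 54]
  EstIV ACCATTTC/8: at [18, 32] ⇒ [26, 40]

Pooled cuts: [1, 16, 26, 40, 47, 54]

Fragments:
  1→16: 15 bp
  16→26: 10 bp
  26→40: 14 bp
  40→47: 7 bp
  47→54: 7 bp
  54→1 (wrap): 61-54+1 = 8 bp

[7,7,8,10,14,15]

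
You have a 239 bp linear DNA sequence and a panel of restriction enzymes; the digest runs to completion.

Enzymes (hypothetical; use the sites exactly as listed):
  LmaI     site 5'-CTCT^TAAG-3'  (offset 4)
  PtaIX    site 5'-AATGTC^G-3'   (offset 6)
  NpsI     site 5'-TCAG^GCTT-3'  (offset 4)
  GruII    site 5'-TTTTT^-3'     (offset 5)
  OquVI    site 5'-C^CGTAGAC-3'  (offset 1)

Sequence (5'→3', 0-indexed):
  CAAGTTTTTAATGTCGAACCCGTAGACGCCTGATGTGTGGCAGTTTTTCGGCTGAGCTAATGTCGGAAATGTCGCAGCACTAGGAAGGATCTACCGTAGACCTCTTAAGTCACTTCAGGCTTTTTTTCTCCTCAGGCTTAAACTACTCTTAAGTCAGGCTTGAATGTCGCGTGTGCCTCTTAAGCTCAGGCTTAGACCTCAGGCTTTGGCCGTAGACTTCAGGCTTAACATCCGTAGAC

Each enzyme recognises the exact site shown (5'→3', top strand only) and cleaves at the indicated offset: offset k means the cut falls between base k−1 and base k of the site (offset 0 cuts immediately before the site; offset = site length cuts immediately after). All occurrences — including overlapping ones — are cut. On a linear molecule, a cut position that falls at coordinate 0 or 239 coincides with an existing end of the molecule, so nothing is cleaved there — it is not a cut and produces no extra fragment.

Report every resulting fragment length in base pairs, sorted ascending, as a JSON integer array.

[1,1,5,6,7,7,8,8,8,9,9,9,10,11,11,12,12,13,13,14,16,21,28]

Per-enzyme occurrences:
  LmaI (CTCTTAAG, off=4): starts [101, 145, 176] → cuts [105, 149, 180]
  PtaIX (AATGTCG, off=6): starts [9, 58, 67, 162] → cuts [15, 64, 73, 168]
  NpsI (TCAGGCTT, off=4): starts [114, 131, 153, 185, 198, 218] → cuts [118, 135, 157, 189, 202, 222]
  GruII (TTTTT, off=5): starts [4, 43, 120, 121, 122] → cuts [9, 48, 125, 126, 127]
  OquVI (CCGTAGAC, off=1): starts [19, 93, 209, 231] → cuts [20, 94, 210, 232]

Pooled cuts: [9, 15, 20, 48, 64, 73, 94, 105, 118, 125, 126, 127, 135, 149, 157, 168, 180, 189, 202, 210, 222, 232]

Fragments:
  [0,9): 9 bp
  [9,15): 6 bp
  [15,20): 5 bp
  [20,48): 28 bp
  [48,64): 16 bp
  [64,73): 9 bp
  [73,94): 21 bp
  [94,105): 11 bp
  [105,118): 13 bp
  [118,125): 7 bp
  [125,126): 1 bp
  [126,127): 1 bp
  [127,135): 8 bp
  [135,149): 14 bp
  [149,157): 8 bp
  [157,168): 11 bp
  [168,180): 12 bp
  [180,189): 9 bp
  [189,202): 13 bp
  [202,210): 8 bp
  [210,222): 12 bp
  [222,232): 10 bp
  [232,239): 7 bp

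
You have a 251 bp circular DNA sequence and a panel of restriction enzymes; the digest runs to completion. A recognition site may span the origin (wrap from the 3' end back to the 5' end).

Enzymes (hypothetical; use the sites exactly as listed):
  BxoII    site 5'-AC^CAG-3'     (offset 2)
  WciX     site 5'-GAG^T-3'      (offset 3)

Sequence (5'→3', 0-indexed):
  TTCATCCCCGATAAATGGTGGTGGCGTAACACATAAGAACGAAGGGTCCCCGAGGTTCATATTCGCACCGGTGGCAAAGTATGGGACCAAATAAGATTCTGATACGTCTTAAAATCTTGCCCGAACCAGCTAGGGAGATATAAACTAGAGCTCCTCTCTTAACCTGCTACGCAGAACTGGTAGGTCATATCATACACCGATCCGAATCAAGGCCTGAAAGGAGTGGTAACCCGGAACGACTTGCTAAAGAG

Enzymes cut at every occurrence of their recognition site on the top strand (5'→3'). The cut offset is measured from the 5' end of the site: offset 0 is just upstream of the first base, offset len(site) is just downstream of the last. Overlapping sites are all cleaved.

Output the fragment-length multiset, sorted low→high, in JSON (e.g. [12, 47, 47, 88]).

Site scan:
  BxoII (ACCAG, off=2): starts [124] → cuts [126]
  WciX (GAGT, off=3): starts [220, 248] → cuts [0, 223]

Pooled cuts: [0, 126, 223]

Fragments:
  0→126: 126 bp
  126→223: 97 bp
  223→0 (wrap): 251-223+0 = 28 bp

[28,97,126]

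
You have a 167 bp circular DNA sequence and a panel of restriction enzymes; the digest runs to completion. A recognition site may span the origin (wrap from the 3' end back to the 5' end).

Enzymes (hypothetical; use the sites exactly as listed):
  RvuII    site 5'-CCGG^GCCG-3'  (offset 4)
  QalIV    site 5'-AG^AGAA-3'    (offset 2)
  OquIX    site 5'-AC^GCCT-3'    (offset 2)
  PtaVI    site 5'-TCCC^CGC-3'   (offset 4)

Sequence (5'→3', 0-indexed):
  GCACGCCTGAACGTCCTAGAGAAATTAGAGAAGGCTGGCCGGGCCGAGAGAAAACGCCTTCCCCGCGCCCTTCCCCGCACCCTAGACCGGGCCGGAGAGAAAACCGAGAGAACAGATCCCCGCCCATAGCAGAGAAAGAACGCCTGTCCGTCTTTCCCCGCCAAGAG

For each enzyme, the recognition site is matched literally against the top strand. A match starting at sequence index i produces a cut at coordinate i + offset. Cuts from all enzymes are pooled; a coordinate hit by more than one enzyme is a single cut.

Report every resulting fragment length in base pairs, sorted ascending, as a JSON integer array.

[6,7,7,8,9,9,11,12,12,12,13,14,15,15,17]

Scan for sites:
  RvuII CCGGGCCG/4: at [38, 86] ⇒ [42, 90]
  QalIV AGAGAA/2: at [17, 26, 46, 95, 106, 130] ⇒ [19, 28, 48, 97, 108, 132]
  OquIX ACGCCT/2: at [2, 53, 139] ⇒ [4, 55, 141]
  PtaVI TCCCCGC/4: at [59, 71, 116, 154] ⇒ [63, 75, 120, 158]

All cut coordinates (distinct, sorted): [4, 19, 28, 42, 48, 55, 63, 75, 90, 97, 108, 120, 132, 141, 158]

Fragments:
  4→19: 15 bp
  19→28: 9 bp
  28→42: 14 bp
  42→48: 6 bp
  48→55: 7 bp
  55→63: 8 bp
  63→75: 12 bp
  75→90: 15 bp
  90→97: 7 bp
  97→108: 11 bp
  108→120: 12 bp
  120→132: 12 bp
  132→141: 9 bp
  141→158: 17 bp
  158→4 (wrap): 167-158+4 = 13 bp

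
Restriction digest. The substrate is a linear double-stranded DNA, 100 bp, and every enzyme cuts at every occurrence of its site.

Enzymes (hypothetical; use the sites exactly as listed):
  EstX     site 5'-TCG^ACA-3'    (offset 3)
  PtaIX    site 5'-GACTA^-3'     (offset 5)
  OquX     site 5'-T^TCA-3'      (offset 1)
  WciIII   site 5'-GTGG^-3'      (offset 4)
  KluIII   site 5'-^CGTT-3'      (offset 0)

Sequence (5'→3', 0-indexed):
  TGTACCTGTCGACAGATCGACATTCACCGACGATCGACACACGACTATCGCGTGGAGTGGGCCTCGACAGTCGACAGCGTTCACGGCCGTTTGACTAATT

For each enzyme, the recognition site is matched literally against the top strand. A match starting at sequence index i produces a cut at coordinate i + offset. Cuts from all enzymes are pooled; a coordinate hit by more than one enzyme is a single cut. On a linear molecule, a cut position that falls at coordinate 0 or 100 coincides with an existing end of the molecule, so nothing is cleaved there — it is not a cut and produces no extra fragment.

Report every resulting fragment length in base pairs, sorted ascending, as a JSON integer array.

Site scan:
  EstX TCGACA/3: at [8, 16, 33, 63, 70] ⇒ [11, 19, 36, 66, 73]
  PtaIX GACTA/5: at [42, 92] ⇒ [47, 97]
  OquX TTCA/1: at [22, 79] ⇒ [23, 80]
  WciIII GTGG/4: at [51, 56] ⇒ [55, 60]
  KluIII CGTT/0: at [77, 87] ⇒ [77, 87]

Pooled cuts: [11, 19, 23, 36, 47, 55, 60, 66, 73, 77, 80, 87, 97]

Fragment lengths:
  [0,11): 11 bp
  [11,19): 8 bp
  [19,23): 4 bp
  [23,36): 13 bp
  [36,47): 11 bp
  [47,55): 8 bp
  [55,60): 5 bp
  [60,66): 6 bp
  [66,73): 7 bp
  [73,77): 4 bp
  [77,80): 3 bp
  [80,87): 7 bp
  [87,97): 10 bp
  [97,100): 3 bp

[3,3,4,4,5,6,7,7,8,8,10,11,11,13]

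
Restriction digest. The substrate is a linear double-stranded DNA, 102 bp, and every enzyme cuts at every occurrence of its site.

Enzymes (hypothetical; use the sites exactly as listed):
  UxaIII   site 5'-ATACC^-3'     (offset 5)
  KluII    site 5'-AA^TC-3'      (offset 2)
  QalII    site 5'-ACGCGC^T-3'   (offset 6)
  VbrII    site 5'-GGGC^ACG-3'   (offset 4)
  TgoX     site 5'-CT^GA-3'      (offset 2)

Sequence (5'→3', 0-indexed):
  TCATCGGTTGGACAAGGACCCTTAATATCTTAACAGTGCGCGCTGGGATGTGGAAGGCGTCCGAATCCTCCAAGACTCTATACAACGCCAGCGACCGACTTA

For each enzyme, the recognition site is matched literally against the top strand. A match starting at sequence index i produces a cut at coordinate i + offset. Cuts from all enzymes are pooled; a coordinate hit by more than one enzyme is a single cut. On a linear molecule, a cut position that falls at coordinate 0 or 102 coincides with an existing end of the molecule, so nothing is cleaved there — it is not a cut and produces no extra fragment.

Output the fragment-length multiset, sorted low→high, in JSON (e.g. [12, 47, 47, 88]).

[37,65]

Site scan:
  UxaIII (ATACC, off=5): no sites
  KluII (AATC, off=2): starts [63] → cuts [65]
  QalII (ACGCGCT, off=6): no sites
  VbrII (GGGCACG, off=4): no sites
  TgoX (CTGA, off=2): no sites

Pooled cuts: [65]

Fragments:
  [0,65): 65 bp
  [65,102): 37 bp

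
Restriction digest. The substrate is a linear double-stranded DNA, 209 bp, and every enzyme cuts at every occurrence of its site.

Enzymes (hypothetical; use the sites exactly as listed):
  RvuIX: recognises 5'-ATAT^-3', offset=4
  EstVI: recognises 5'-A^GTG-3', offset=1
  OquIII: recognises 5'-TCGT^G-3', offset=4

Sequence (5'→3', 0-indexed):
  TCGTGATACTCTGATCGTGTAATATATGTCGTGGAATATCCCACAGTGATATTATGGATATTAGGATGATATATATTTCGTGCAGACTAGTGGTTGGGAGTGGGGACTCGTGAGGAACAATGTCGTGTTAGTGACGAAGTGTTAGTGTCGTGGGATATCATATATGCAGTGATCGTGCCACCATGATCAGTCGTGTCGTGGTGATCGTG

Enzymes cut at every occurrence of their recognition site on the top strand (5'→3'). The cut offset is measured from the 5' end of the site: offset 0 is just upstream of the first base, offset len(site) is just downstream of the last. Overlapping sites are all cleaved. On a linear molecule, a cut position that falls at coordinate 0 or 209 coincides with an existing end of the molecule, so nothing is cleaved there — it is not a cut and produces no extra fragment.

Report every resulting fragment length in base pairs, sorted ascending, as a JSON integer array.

Scan for sites:
  RvuIX ATAT/4: at [21, 23, 35, 48, 57, 68, 70, 72, 154, 159, 161] ⇒ [25, 27, 39, 52, 61, 72, 74, 76, 158, 163, 165]
  EstVI AGTG/1: at [44, 88, 98, 129, 137, 143, 167] ⇒ [45, 89, 99, 130, 138, 144, 168]
  OquIII TCGTG/4: at [0, 14, 28, 77, 107, 122, 147, 172, 190, 195, 204] ⇒ [4, 18, 32, 81, 111, 126, 151, 176, 194, 199, 208]

All cut coordinates (distinct, sorted): [4, 18, 25, 27, 32, 39, 45, 52, 61, 72, 74, 76, 81, 89, 99, 111, 126, 130, 138, 144, 151, 158, 163, 165, 168, 176, 194, 199, 208]

Fragment lengths:
  [0,4): 4 bp
  [4,18): 14 bp
  [18,25): 7 bp
  [25,27): 2 bp
  [27,32): 5 bp
  [32,39): 7 bp
  [39,45): 6 bp
  [45,52): 7 bp
  [52,61): 9 bp
  [61,72): 11 bp
  [72,74): 2 bp
  [74,76): 2 bp
  [76,81): 5 bp
  [81,89): 8 bp
  [89,99): 10 bp
  [99,111): 12 bp
  [111,126): 15 bp
  [126,130): 4 bp
  [130,138): 8 bp
  [138,144): 6 bp
  [144,151): 7 bp
  [151,158): 7 bp
  [158,163): 5 bp
  [163,165): 2 bp
  [165,168): 3 bp
  [168,176): 8 bp
  [176,194): 18 bp
  [194,199): 5 bp
  [199,208): 9 bp
  [208,209): 1 bp

[1,2,2,2,2,3,4,4,5,5,5,5,6,6,7,7,7,7,7,8,8,8,9,9,10,11,12,14,15,18]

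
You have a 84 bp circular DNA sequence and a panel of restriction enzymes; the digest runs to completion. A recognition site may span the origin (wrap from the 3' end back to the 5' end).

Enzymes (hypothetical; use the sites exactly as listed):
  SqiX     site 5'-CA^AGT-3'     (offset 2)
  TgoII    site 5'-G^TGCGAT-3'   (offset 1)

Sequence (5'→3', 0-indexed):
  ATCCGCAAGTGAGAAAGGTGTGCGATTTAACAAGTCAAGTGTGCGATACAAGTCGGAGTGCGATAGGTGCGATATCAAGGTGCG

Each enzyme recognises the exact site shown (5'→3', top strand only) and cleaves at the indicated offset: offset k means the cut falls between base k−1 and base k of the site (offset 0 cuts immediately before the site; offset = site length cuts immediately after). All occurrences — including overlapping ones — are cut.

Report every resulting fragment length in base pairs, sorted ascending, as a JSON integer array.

Scan for sites:
  SqiX CAAGT/2: at [5, 30, 35, 48] ⇒ [7, 32, 37, 50]
  TgoII GTGCGAT/1: at [19, 40, 57, 66, 79] ⇒ [20, 41, 58, 67, 80]

Pooled cuts: [7, 20, 32, 37, 41, 50, 58, 67, 80]

Fragment lengths:
  7→20: 13 bp
  20→32: 12 bp
  32→37: 5 bp
  37→41: 4 bp
  41→50: 9 bp
  50→58: 8 bp
  58→67: 9 bp
  67→80: 13 bp
  80→7 (wrap): 84-80+7 = 11 bp

[4,5,8,9,9,11,12,13,13]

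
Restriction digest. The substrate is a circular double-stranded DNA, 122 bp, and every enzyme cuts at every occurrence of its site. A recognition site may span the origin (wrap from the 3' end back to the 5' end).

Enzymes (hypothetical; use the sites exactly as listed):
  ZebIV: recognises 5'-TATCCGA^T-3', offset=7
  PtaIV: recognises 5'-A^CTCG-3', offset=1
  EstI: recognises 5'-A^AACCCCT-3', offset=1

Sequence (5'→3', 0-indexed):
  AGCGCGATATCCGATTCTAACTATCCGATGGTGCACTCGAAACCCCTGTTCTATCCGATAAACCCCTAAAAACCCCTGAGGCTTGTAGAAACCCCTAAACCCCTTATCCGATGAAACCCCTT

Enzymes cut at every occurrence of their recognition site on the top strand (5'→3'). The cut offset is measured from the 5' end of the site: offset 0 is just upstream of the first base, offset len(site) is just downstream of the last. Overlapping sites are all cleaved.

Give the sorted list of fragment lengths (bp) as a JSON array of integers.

Site scan:
  ZebIV TATCCGAT/7: at [7, 21, 51, 104] ⇒ [14, 28, 58, 111]
  PtaIV ACTCG/1: at [34] ⇒ [35]
  EstI AAACCCCT/1: at [39, 59, 69, 88, 96, 113] ⇒ [40, 60, 70, 89, 97, 114]

Pooled cuts: [14, 28, 35, 40, 58, 60, 70, 89, 97, 111, 114]

Fragment lengths:
  14→28: 14 bp
  28→35: 7 bp
  35→40: 5 bp
  40→58: 18 bp
  58→60: 2 bp
  60→70: 10 bp
  70→89: 19 bp
  89→97: 8 bp
  97→111: 14 bp
  111→114: 3 bp
  114→14 (wrap): 122-114+14 = 22 bp

[2,3,5,7,8,10,14,14,18,19,22]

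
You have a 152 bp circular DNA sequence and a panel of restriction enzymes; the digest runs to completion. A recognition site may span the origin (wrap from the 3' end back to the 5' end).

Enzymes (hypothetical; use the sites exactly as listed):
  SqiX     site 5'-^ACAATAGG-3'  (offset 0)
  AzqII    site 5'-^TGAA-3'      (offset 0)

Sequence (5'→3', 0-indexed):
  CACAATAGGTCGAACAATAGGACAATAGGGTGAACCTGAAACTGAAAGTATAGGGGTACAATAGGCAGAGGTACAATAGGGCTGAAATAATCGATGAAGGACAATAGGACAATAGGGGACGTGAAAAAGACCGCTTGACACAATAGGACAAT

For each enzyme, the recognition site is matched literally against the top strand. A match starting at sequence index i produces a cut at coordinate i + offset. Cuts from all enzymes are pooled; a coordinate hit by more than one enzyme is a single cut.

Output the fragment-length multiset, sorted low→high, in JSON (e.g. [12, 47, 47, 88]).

[6,6,6,8,8,9,10,12,12,13,14,15,15,18]

Scan for sites:
  SqiX ACAATAGG/0: at [1, 13, 21, 57, 72, 100, 108, 139] ⇒ [1, 13, 21, 57, 72, 100, 108, 139]
  AzqII TGAA/0: at [30, 36, 42, 82, 94, 121] ⇒ [30, 36, 42, 82, 94, 121]

All cut coordinates (distinct, sorted): [1, 13, 21, 30, 36, 42, 57, 72, 82, 94, 100, 108, 121, 139]

Fragment lengths:
  1→13: 12 bp
  13→21: 8 bp
  21→30: 9 bp
  30→36: 6 bp
  36→42: 6 bp
  42→57: 15 bp
  57→72: 15 bp
  72→82: 10 bp
  82→94: 12 bp
  94→100: 6 bp
  100→108: 8 bp
  108→121: 13 bp
  121→139: 18 bp
  139→1 (wrap): 152-139+1 = 14 bp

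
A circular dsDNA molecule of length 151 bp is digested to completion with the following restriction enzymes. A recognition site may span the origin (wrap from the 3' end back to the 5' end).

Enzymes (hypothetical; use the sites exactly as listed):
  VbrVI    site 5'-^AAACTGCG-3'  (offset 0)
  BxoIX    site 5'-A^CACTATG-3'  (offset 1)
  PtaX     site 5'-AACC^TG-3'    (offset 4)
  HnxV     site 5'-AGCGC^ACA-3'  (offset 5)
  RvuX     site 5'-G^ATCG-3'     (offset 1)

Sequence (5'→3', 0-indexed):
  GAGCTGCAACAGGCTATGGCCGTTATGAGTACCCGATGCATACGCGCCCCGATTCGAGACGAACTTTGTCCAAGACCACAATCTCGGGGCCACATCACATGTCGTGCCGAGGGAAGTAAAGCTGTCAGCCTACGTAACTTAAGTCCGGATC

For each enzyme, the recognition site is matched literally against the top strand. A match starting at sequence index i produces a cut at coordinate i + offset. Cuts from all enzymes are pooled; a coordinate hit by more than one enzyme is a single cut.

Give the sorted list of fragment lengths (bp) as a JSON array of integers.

Scan for sites:
  VbrVI (AAACTGCG, off=0): no sites
  BxoIX (ACACTATG, off=1): no sites
  PtaX (AACCTG, off=4): no sites
  HnxV (AGCGCACA, off=5): no sites
  RvuX GATCG/1: at [147] ⇒ [148]

Pooled cuts: [148]

Fragments:
  148→148 (wrap): 151-148+148 = 151 bp

[151]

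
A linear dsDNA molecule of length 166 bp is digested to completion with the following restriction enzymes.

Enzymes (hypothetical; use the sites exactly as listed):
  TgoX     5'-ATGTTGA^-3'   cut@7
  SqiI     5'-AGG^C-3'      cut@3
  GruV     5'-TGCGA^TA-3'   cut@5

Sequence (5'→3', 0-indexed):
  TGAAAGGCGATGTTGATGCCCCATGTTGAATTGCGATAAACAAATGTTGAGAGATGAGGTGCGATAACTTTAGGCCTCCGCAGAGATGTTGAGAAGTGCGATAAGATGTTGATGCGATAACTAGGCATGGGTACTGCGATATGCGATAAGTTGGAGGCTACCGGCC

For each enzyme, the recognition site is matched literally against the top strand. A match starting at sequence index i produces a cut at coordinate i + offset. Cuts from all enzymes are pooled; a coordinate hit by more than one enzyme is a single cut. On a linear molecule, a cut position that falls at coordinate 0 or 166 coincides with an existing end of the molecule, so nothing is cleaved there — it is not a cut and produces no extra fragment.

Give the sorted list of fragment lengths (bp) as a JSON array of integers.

Site scan:
  TgoX (ATGTTGA, off=7): starts [9, 22, 43, 85, 105] → cuts [16, 29, 50, 92, 112]
  SqiI (AGGC, off=3): starts [4, 71, 122, 154] → cuts [7, 74, 125, 157]
  GruV (TGCGATA, off=5): starts [31, 59, 96, 112, 134, 141] → cuts [36, 64, 101, 117, 139, 146]

Pooled cuts: [7, 16, 29, 36, 50, 64, 74, 92, 101, 112, 117, 125, 139, 146, 157]

Fragments:
  [0,7): 7 bp
  [7,16): 9 bp
  [16,29): 13 bp
  [29,36): 7 bp
  [36,50): 14 bp
  [50,64): 14 bp
  [64,74): 10 bp
  [74,92): 18 bp
  [92,101): 9 bp
  [101,112): 11 bp
  [112,117): 5 bp
  [117,125): 8 bp
  [125,139): 14 bp
  [139,146): 7 bp
  [146,157): 11 bp
  [157,166): 9 bp

[5,7,7,7,8,9,9,9,10,11,11,13,14,14,14,18]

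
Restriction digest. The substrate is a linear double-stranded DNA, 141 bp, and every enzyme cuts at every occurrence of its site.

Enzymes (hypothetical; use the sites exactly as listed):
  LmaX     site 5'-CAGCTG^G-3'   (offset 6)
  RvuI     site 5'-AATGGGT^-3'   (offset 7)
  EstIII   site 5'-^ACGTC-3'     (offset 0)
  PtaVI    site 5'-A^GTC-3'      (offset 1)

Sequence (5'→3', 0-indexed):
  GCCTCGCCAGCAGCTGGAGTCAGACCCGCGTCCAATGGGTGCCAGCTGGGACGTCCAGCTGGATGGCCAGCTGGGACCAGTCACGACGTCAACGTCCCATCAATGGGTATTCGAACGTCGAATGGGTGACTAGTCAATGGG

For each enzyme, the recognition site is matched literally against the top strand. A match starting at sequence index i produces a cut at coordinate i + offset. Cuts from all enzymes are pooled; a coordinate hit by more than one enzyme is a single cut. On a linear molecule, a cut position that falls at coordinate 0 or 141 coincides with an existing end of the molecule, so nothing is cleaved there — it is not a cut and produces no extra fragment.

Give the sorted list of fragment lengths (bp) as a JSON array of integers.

Scan for sites:
  LmaX CAGCTGG/6: at [10, 42, 55, 67] ⇒ [16, 48, 61, 73]
  RvuI AATGGGT/7: at [33, 101, 120] ⇒ [40, 108, 127]
  EstIII ACGTC/0: at [50, 85, 91, 114] ⇒ [50, 85, 91, 114]
  PtaVI AGTC/1: at [17, 78, 131] ⇒ [18, 79, 132]

Pooled cuts: [16, 18, 40, 48, 50, 61, 73, 79, 85, 91, 108, 114, 127, 132]

Fragments:
  [0,16): 16 bp
  [16,18): 2 bp
  [18,40): 22 bp
  [40,48): 8 bp
  [48,50): 2 bp
  [50,61): 11 bp
  [61,73): 12 bp
  [73,79): 6 bp
  [79,85): 6 bp
  [85,91): 6 bp
  [91,108): 17 bp
  [108,114): 6 bp
  [114,127): 13 bp
  [127,132): 5 bp
  [132,141): 9 bp

[2,2,5,6,6,6,6,8,9,11,12,13,16,17,22]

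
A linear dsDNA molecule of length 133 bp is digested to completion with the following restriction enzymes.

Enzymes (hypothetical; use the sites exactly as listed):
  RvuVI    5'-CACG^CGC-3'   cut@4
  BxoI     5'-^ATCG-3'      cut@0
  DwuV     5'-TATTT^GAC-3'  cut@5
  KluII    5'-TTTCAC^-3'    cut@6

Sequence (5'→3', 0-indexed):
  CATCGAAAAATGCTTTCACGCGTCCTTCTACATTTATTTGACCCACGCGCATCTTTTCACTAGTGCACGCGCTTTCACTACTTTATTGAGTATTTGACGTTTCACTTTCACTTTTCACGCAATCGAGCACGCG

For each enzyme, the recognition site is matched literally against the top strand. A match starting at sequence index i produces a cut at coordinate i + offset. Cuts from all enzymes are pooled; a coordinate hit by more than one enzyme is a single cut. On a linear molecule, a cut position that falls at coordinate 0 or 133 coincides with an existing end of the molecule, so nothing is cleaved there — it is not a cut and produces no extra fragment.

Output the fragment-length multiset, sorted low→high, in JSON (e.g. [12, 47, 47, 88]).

Site scan:
  RvuVI CACGCGC/4: at [43, 65] ⇒ [47, 69]
  BxoI ATCG/0: at [1, 121] ⇒ [1, 121]
  DwuV TATTTGAC/5: at [34, 90] ⇒ [39, 95]
  KluII TTTCAC/6: at [13, 54, 72, 99, 105, 112] ⇒ [19, 60, 78, 105, 111, 118]

Pooled cuts: [1, 19, 39, 47, 60, 69, 78, 95, 105, 111, 118, 121]

Fragment lengths:
  [0,1): 1 bp
  [1,19): 18 bp
  [19,39): 20 bp
  [39,47): 8 bp
  [47,60): 13 bp
  [60,69): 9 bp
  [69,78): 9 bp
  [78,95): 17 bp
  [95,105): 10 bp
  [105,111): 6 bp
  [111,118): 7 bp
  [118,121): 3 bp
  [121,133): 12 bp

[1,3,6,7,8,9,9,10,12,13,17,18,20]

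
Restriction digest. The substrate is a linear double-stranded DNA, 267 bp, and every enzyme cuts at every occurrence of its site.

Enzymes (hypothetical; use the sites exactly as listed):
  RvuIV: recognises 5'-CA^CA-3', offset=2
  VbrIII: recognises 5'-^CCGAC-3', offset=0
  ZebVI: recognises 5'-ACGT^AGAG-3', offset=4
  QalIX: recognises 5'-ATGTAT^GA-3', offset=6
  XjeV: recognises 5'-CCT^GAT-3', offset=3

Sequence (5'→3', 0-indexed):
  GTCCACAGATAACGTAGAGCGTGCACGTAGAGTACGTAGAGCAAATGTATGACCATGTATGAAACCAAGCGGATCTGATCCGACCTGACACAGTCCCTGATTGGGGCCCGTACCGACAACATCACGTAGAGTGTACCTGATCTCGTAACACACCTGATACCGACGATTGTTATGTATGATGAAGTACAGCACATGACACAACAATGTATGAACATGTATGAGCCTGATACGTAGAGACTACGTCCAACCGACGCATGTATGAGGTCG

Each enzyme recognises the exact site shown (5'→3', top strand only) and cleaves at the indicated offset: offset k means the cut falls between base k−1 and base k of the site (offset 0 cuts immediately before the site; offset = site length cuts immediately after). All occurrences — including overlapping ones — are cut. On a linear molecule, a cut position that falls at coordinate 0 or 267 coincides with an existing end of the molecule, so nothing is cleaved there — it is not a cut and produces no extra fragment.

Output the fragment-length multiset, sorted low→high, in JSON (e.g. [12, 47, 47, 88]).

Per-enzyme occurrences:
  RvuIV (CACA, off=2): starts [3, 88, 148, 189, 196] → cuts [5, 90, 150, 191, 198]
  VbrIII (CCGAC, off=0): starts [79, 112, 159, 247] → cuts [79, 112, 159, 247]
  ZebVI (ACGTAGAG, off=4): starts [11, 24, 33, 123, 228] → cuts [15, 28, 37, 127, 232]
  QalIX (ATGTATGA, off=6): starts [44, 54, 171, 203, 213, 254] → cuts [50, 60, 177, 209, 219, 260]
  XjeV (CCTGAT, off=3): starts [95, 135, 152, 222] → cuts [98, 138, 155, 225]

Pooled cuts: [5, 15, 28, 37, 50, 60, 79, 90, 98, 112, 127, 138, 150, 155, 159, 177, 191, 198, 209, 219, 225, 232, 247, 260]

Fragments:
  [0,5): 5 bp
  [5,15): 10 bp
  [15,28): 13 bp
  [28,37): 9 bp
  [37,50): 13 bp
  [50,60): 10 bp
  [60,79): 19 bp
  [79,90): 11 bp
  [90,98): 8 bp
  [98,112): 14 bp
  [112,127): 15 bp
  [127,138): 11 bp
  [138,150): 12 bp
  [150,155): 5 bp
  [155,159): 4 bp
  [159,177): 18 bp
  [177,191): 14 bp
  [191,198): 7 bp
  [198,209): 11 bp
  [209,219): 10 bp
  [219,225): 6 bp
  [225,232): 7 bp
  [232,247): 15 bp
  [247,260): 13 bp
  [260,267): 7 bp

[4,5,5,6,7,7,7,8,9,10,10,10,11,11,11,12,13,13,13,14,14,15,15,18,19]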